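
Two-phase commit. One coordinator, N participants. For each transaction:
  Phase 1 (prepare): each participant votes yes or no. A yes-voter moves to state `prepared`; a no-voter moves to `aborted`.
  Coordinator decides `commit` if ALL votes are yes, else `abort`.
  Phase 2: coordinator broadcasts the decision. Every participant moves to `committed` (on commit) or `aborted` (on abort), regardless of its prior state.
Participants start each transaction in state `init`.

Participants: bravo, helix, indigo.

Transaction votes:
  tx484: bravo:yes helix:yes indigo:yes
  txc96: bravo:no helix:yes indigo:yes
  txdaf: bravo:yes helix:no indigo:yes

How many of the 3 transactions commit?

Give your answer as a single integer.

Answer: 1

Derivation:
tx484: all yes -> commit (commits=1)
txc96: no from bravo -> abort (commits=1)
txdaf: no from helix -> abort (commits=1)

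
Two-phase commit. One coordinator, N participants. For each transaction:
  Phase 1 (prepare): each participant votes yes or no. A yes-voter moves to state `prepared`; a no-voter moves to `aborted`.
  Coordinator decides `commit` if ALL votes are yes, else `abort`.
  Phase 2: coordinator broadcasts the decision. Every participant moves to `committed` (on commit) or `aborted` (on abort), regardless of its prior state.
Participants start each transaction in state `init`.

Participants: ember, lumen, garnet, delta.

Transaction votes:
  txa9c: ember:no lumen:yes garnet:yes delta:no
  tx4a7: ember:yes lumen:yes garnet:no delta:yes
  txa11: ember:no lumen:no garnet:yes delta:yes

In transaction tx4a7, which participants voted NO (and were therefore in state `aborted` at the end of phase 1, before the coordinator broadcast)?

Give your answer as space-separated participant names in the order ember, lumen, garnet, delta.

Txn tx4a7 phase 1: ember yes -> prepared; lumen yes -> prepared; garnet no -> aborted; delta yes -> prepared

Answer: garnet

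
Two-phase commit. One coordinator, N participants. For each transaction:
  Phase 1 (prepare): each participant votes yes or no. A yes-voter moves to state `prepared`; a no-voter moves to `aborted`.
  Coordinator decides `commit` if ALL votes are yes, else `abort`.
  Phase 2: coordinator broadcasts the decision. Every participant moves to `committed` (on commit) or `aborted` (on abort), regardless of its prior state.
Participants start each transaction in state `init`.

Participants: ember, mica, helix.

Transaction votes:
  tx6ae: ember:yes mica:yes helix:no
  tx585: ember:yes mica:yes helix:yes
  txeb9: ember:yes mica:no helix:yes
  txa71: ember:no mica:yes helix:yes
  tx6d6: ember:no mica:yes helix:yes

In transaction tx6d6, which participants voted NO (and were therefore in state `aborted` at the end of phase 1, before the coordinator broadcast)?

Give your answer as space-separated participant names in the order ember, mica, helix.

Answer: ember

Derivation:
Txn tx6d6 phase 1: ember no -> aborted; mica yes -> prepared; helix yes -> prepared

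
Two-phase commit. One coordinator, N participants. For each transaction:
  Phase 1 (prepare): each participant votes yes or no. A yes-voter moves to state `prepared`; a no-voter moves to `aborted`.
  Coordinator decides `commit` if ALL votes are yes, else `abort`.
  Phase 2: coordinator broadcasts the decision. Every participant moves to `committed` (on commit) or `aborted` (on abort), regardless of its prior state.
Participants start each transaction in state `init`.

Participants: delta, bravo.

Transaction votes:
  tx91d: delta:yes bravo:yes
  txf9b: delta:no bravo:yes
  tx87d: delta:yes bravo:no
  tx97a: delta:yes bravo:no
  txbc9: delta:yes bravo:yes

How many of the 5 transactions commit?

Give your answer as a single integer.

Answer: 2

Derivation:
tx91d: all yes -> commit (commits=1)
txf9b: no from delta -> abort (commits=1)
tx87d: no from bravo -> abort (commits=1)
tx97a: no from bravo -> abort (commits=1)
txbc9: all yes -> commit (commits=2)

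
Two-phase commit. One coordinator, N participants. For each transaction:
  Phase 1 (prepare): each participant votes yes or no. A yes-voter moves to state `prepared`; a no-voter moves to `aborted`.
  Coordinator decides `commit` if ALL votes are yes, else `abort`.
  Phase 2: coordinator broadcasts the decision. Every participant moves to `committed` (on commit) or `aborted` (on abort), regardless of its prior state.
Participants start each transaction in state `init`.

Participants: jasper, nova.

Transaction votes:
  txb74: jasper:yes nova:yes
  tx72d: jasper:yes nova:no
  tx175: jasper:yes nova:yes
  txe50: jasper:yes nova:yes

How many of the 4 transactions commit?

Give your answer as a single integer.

Answer: 3

Derivation:
txb74: all yes -> commit (commits=1)
tx72d: no from nova -> abort (commits=1)
tx175: all yes -> commit (commits=2)
txe50: all yes -> commit (commits=3)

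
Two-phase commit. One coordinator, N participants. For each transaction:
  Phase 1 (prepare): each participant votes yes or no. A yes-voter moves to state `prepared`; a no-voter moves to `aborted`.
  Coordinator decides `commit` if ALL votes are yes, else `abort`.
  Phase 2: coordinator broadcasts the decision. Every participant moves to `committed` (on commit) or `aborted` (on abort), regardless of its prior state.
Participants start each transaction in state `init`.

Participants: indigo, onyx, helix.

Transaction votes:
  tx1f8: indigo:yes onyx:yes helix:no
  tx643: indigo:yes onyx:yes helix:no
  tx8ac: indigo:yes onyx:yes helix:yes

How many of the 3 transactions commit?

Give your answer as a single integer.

tx1f8: no from helix -> abort (commits=0)
tx643: no from helix -> abort (commits=0)
tx8ac: all yes -> commit (commits=1)

Answer: 1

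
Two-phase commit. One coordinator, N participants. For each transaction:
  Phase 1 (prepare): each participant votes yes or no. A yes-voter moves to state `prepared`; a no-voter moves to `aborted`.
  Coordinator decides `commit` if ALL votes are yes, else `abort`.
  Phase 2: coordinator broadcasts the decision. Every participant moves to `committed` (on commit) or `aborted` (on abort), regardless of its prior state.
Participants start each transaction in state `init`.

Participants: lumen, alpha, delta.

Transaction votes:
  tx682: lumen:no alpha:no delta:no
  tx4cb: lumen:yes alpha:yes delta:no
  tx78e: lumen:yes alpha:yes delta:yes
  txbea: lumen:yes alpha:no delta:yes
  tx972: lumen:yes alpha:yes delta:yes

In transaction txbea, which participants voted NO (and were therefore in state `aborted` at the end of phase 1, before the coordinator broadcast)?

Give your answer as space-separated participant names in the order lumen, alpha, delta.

Answer: alpha

Derivation:
Txn txbea phase 1: lumen yes -> prepared; alpha no -> aborted; delta yes -> prepared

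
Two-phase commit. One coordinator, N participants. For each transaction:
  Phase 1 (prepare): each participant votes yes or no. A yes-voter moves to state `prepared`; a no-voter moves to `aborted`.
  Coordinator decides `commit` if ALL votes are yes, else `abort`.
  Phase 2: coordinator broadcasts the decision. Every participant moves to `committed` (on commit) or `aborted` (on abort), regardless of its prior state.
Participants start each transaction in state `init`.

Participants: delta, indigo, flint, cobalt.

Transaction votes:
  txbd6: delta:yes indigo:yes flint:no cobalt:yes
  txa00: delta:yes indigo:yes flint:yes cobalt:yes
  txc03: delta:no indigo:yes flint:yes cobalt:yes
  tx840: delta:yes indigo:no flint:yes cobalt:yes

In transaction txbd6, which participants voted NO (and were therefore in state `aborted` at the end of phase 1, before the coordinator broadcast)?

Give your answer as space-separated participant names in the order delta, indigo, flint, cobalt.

Answer: flint

Derivation:
Txn txbd6 phase 1: delta yes -> prepared; indigo yes -> prepared; flint no -> aborted; cobalt yes -> prepared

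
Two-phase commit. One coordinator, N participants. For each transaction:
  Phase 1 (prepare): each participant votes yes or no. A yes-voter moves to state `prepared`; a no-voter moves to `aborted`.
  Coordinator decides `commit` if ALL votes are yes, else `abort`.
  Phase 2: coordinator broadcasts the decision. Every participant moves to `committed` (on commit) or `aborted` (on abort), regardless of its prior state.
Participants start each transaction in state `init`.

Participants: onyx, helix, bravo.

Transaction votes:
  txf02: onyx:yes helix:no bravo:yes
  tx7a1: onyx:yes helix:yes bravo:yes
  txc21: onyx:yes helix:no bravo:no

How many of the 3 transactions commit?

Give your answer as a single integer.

Answer: 1

Derivation:
txf02: no from helix -> abort (commits=0)
tx7a1: all yes -> commit (commits=1)
txc21: no from helix, bravo -> abort (commits=1)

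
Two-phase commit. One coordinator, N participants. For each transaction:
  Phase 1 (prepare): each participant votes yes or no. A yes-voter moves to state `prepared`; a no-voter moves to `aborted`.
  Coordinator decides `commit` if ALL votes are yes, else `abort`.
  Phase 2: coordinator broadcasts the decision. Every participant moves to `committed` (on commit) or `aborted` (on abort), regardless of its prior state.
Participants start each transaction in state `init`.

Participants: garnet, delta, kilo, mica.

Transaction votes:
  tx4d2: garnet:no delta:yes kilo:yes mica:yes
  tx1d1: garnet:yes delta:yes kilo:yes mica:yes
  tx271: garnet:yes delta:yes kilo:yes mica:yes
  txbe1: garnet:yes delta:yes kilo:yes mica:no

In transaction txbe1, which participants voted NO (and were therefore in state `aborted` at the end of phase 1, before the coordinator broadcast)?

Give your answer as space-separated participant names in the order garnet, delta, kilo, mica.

Txn txbe1 phase 1: garnet yes -> prepared; delta yes -> prepared; kilo yes -> prepared; mica no -> aborted

Answer: mica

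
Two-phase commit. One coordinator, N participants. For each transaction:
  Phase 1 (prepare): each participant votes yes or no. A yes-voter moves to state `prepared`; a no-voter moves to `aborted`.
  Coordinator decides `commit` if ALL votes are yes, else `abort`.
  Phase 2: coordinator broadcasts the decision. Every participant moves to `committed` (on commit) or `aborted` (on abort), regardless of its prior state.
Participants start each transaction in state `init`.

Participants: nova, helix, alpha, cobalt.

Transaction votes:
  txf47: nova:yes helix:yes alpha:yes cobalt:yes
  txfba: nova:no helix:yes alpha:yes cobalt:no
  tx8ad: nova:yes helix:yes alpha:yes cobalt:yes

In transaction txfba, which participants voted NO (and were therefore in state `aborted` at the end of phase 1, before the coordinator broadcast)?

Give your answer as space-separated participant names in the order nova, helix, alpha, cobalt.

Txn txfba phase 1: nova no -> aborted; helix yes -> prepared; alpha yes -> prepared; cobalt no -> aborted

Answer: nova cobalt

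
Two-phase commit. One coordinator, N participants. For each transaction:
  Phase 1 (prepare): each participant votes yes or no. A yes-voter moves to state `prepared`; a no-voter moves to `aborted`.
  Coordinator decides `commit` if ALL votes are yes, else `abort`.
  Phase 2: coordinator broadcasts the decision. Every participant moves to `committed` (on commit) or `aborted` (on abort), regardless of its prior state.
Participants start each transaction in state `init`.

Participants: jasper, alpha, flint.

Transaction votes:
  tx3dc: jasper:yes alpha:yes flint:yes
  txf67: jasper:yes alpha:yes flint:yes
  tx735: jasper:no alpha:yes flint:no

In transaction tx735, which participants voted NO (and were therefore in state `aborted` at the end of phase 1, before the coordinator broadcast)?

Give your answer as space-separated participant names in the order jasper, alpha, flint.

Answer: jasper flint

Derivation:
Txn tx735 phase 1: jasper no -> aborted; alpha yes -> prepared; flint no -> aborted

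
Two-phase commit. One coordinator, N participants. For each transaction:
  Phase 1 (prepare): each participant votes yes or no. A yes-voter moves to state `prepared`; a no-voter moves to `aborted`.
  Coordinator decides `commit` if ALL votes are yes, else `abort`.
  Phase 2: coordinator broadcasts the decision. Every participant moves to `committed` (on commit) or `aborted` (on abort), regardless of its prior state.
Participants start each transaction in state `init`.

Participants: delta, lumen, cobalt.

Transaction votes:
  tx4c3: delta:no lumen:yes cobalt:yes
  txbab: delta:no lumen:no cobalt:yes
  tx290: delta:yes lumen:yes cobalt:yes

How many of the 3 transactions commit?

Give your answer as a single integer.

Answer: 1

Derivation:
tx4c3: no from delta -> abort (commits=0)
txbab: no from delta, lumen -> abort (commits=0)
tx290: all yes -> commit (commits=1)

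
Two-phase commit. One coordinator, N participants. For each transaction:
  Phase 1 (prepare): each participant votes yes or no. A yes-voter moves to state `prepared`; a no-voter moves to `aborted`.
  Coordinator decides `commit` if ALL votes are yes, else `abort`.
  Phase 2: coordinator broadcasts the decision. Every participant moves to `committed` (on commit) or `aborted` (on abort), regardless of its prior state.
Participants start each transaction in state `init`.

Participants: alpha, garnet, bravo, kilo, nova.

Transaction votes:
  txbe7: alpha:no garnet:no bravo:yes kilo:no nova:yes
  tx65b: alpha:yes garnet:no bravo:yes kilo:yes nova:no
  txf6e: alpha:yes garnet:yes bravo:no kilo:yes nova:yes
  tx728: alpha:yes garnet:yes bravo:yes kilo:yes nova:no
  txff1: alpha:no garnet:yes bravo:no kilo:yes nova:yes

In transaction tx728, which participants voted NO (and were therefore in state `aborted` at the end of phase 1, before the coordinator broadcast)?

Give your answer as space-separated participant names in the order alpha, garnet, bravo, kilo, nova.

Answer: nova

Derivation:
Txn tx728 phase 1: alpha yes -> prepared; garnet yes -> prepared; bravo yes -> prepared; kilo yes -> prepared; nova no -> aborted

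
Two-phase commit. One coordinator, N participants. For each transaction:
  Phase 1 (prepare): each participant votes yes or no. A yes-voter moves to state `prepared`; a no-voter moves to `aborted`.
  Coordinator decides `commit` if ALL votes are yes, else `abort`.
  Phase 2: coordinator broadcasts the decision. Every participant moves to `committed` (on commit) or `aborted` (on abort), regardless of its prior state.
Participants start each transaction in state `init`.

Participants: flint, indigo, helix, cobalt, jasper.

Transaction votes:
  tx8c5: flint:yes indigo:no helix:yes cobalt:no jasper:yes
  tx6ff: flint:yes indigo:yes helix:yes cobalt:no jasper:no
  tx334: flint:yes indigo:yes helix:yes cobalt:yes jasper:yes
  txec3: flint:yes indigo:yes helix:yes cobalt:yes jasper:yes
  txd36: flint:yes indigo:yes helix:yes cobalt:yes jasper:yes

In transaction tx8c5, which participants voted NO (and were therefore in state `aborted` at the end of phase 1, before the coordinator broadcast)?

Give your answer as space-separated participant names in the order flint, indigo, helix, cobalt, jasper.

Txn tx8c5 phase 1: flint yes -> prepared; indigo no -> aborted; helix yes -> prepared; cobalt no -> aborted; jasper yes -> prepared

Answer: indigo cobalt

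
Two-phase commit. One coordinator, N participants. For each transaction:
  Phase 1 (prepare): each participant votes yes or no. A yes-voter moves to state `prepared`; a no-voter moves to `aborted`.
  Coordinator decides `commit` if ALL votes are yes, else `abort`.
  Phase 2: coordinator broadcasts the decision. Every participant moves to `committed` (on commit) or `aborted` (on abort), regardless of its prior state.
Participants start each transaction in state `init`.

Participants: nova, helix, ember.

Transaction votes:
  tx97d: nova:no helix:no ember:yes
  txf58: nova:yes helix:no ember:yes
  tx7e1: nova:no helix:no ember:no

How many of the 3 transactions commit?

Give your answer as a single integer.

tx97d: no from nova, helix -> abort (commits=0)
txf58: no from helix -> abort (commits=0)
tx7e1: no from nova, helix, ember -> abort (commits=0)

Answer: 0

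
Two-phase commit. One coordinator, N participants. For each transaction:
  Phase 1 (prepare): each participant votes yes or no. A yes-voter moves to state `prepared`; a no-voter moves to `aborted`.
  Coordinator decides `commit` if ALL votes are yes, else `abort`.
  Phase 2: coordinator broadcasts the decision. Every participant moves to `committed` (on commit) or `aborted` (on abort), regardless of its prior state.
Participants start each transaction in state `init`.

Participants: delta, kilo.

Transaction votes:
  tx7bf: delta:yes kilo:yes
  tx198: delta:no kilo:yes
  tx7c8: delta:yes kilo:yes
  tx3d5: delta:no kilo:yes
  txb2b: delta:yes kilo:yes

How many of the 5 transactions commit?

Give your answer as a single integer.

Answer: 3

Derivation:
tx7bf: all yes -> commit (commits=1)
tx198: no from delta -> abort (commits=1)
tx7c8: all yes -> commit (commits=2)
tx3d5: no from delta -> abort (commits=2)
txb2b: all yes -> commit (commits=3)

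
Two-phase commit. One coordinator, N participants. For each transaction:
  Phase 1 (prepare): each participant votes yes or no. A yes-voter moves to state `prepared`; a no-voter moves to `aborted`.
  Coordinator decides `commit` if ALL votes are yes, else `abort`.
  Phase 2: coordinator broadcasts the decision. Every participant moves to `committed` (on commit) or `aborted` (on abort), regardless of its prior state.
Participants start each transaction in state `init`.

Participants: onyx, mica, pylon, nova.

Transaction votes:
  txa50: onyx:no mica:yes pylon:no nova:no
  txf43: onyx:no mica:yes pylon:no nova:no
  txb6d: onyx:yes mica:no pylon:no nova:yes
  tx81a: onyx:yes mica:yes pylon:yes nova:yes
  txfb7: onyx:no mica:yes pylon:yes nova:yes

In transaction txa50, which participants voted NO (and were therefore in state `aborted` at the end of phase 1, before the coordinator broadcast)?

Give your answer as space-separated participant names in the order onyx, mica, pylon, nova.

Answer: onyx pylon nova

Derivation:
Txn txa50 phase 1: onyx no -> aborted; mica yes -> prepared; pylon no -> aborted; nova no -> aborted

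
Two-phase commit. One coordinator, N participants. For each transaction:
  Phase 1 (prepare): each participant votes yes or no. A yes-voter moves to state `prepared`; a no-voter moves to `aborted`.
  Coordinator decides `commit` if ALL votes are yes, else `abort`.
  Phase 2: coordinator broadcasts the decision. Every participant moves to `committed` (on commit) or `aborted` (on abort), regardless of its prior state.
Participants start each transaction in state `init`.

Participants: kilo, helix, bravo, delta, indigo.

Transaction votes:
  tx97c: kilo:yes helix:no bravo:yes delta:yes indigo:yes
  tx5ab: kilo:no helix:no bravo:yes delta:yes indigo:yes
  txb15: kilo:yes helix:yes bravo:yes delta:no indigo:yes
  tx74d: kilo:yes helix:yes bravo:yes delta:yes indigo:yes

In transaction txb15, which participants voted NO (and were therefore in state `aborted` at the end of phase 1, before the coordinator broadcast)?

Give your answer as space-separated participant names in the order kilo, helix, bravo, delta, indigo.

Answer: delta

Derivation:
Txn txb15 phase 1: kilo yes -> prepared; helix yes -> prepared; bravo yes -> prepared; delta no -> aborted; indigo yes -> prepared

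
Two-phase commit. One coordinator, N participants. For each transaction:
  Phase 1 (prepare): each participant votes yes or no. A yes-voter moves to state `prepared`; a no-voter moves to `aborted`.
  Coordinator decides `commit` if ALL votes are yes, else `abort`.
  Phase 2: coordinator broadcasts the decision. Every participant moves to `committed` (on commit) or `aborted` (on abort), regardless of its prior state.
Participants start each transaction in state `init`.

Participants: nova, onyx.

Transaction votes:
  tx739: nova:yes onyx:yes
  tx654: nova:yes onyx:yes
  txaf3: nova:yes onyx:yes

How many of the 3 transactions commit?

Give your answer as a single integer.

Answer: 3

Derivation:
tx739: all yes -> commit (commits=1)
tx654: all yes -> commit (commits=2)
txaf3: all yes -> commit (commits=3)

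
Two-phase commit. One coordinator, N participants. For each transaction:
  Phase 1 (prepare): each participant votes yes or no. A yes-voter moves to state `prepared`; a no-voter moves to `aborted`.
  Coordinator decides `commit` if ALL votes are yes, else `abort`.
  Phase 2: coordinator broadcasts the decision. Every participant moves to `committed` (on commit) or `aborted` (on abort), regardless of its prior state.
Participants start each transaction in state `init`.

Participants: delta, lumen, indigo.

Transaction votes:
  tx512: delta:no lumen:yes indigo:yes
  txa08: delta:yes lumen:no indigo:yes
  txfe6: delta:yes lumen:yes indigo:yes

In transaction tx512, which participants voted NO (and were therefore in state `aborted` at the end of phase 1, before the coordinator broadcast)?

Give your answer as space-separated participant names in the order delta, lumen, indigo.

Answer: delta

Derivation:
Txn tx512 phase 1: delta no -> aborted; lumen yes -> prepared; indigo yes -> prepared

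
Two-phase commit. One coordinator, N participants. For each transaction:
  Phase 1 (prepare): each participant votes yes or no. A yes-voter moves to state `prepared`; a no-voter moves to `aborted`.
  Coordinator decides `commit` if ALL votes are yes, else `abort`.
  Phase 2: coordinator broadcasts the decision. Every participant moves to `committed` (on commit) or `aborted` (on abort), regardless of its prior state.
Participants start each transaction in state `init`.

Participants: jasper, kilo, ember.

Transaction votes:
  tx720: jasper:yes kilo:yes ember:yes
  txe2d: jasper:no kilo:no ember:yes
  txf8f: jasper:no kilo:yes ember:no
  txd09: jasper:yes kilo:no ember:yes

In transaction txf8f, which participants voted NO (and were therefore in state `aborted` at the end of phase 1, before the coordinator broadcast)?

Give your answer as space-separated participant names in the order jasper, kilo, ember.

Answer: jasper ember

Derivation:
Txn txf8f phase 1: jasper no -> aborted; kilo yes -> prepared; ember no -> aborted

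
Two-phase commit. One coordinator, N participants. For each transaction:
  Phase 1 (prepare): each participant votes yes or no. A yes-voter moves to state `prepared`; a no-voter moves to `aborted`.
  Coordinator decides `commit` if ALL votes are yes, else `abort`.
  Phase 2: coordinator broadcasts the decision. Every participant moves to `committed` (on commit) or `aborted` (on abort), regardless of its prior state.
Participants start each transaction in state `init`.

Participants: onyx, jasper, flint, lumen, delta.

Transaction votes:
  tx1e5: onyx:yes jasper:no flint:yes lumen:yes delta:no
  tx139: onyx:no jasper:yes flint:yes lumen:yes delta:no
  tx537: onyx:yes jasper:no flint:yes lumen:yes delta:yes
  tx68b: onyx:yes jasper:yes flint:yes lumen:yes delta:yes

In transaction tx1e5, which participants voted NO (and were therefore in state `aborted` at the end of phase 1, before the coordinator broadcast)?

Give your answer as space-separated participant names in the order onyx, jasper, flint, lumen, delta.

Answer: jasper delta

Derivation:
Txn tx1e5 phase 1: onyx yes -> prepared; jasper no -> aborted; flint yes -> prepared; lumen yes -> prepared; delta no -> aborted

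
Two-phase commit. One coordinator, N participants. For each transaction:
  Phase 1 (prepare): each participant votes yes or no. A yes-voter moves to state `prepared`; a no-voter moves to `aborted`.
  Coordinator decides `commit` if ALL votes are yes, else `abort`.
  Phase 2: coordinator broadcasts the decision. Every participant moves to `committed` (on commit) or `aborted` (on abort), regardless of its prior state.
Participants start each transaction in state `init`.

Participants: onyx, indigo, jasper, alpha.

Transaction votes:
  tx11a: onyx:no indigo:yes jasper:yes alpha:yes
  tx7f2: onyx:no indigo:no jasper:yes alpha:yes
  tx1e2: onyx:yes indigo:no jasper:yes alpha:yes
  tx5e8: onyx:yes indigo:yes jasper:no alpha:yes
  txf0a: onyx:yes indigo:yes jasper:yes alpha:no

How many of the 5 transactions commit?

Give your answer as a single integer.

Answer: 0

Derivation:
tx11a: no from onyx -> abort (commits=0)
tx7f2: no from onyx, indigo -> abort (commits=0)
tx1e2: no from indigo -> abort (commits=0)
tx5e8: no from jasper -> abort (commits=0)
txf0a: no from alpha -> abort (commits=0)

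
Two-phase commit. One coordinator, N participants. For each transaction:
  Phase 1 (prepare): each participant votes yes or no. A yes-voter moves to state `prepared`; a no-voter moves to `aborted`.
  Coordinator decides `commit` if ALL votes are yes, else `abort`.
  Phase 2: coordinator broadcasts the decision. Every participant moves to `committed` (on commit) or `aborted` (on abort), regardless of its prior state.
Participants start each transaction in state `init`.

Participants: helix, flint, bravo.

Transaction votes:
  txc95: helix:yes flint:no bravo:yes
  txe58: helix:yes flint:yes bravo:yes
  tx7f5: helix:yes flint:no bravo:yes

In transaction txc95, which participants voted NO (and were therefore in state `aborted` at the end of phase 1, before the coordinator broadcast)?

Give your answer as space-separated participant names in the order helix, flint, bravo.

Answer: flint

Derivation:
Txn txc95 phase 1: helix yes -> prepared; flint no -> aborted; bravo yes -> prepared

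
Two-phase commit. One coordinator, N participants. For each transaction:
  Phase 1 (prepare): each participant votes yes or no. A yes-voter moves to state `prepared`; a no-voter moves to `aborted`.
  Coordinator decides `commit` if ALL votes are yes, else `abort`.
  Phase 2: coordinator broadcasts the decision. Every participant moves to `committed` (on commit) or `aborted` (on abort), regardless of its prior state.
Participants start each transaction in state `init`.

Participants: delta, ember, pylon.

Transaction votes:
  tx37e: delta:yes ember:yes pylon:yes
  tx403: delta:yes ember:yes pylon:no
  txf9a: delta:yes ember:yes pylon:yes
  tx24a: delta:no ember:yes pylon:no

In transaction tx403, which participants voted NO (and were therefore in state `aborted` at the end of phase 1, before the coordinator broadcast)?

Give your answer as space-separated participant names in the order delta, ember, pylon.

Answer: pylon

Derivation:
Txn tx403 phase 1: delta yes -> prepared; ember yes -> prepared; pylon no -> aborted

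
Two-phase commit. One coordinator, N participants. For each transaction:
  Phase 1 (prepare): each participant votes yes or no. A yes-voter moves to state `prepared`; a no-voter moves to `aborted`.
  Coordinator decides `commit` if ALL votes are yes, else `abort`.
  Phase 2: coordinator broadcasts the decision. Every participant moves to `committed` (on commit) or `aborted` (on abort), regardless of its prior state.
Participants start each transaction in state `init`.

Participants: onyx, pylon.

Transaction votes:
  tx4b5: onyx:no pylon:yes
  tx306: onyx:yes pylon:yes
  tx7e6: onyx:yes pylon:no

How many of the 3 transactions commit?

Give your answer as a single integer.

Answer: 1

Derivation:
tx4b5: no from onyx -> abort (commits=0)
tx306: all yes -> commit (commits=1)
tx7e6: no from pylon -> abort (commits=1)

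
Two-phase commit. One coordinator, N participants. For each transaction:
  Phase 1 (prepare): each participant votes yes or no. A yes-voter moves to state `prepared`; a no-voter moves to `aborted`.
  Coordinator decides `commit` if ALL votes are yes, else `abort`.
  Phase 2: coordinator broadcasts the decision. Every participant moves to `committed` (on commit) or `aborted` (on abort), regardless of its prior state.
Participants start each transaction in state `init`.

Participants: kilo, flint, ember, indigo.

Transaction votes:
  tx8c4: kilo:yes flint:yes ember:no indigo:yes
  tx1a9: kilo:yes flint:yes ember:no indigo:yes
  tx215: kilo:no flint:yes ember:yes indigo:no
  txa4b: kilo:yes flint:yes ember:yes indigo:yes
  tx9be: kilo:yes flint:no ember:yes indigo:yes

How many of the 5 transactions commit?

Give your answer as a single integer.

tx8c4: no from ember -> abort (commits=0)
tx1a9: no from ember -> abort (commits=0)
tx215: no from kilo, indigo -> abort (commits=0)
txa4b: all yes -> commit (commits=1)
tx9be: no from flint -> abort (commits=1)

Answer: 1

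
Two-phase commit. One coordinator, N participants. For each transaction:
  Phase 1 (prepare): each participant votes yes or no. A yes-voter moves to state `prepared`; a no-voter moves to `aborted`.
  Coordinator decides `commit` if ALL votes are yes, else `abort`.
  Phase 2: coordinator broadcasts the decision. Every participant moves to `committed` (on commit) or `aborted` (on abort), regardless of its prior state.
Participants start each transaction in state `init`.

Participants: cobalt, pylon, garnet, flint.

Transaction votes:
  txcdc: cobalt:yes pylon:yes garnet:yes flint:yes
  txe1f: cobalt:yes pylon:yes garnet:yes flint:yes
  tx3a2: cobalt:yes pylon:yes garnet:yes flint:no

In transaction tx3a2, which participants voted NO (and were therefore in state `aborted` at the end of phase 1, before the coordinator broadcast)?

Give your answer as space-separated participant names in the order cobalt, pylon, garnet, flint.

Answer: flint

Derivation:
Txn tx3a2 phase 1: cobalt yes -> prepared; pylon yes -> prepared; garnet yes -> prepared; flint no -> aborted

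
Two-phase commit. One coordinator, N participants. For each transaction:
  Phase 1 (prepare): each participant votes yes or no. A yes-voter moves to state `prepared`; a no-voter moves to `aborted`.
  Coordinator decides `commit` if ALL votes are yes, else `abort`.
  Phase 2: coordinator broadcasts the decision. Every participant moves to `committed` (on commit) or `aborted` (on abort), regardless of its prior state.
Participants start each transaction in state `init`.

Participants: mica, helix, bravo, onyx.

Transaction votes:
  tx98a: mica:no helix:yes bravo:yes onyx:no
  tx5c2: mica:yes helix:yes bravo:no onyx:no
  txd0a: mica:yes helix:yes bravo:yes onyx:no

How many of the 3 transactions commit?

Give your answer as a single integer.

tx98a: no from mica, onyx -> abort (commits=0)
tx5c2: no from bravo, onyx -> abort (commits=0)
txd0a: no from onyx -> abort (commits=0)

Answer: 0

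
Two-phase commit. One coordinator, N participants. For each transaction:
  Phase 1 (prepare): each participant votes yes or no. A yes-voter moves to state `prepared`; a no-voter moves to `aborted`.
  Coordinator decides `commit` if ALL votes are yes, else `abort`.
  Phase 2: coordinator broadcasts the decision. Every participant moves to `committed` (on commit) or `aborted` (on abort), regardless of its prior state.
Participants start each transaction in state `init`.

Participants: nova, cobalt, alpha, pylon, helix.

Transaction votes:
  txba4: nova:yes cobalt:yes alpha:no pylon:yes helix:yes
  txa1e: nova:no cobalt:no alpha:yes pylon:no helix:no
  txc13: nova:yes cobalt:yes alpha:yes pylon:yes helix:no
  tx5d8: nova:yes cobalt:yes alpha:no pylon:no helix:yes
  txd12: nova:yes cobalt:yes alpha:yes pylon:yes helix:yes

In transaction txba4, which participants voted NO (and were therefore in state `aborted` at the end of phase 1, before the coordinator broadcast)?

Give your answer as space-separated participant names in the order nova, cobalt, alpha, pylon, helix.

Answer: alpha

Derivation:
Txn txba4 phase 1: nova yes -> prepared; cobalt yes -> prepared; alpha no -> aborted; pylon yes -> prepared; helix yes -> prepared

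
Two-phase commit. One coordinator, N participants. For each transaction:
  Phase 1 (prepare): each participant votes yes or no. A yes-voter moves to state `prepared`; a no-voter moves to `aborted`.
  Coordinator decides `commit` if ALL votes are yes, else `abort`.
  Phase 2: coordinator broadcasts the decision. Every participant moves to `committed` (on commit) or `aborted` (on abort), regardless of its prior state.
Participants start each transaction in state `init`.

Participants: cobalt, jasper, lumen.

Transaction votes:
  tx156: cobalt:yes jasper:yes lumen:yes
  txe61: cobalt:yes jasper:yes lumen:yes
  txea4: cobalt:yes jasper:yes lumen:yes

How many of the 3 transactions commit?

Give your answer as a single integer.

tx156: all yes -> commit (commits=1)
txe61: all yes -> commit (commits=2)
txea4: all yes -> commit (commits=3)

Answer: 3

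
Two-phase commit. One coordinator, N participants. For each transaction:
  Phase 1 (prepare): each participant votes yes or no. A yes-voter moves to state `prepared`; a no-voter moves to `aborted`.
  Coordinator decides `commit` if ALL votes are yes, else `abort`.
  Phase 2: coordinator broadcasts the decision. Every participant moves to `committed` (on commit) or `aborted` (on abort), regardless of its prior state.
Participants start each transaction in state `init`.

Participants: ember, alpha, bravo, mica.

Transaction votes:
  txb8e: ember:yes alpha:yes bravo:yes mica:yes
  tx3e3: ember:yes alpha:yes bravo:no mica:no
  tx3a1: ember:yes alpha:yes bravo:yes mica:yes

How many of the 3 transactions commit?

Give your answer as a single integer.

txb8e: all yes -> commit (commits=1)
tx3e3: no from bravo, mica -> abort (commits=1)
tx3a1: all yes -> commit (commits=2)

Answer: 2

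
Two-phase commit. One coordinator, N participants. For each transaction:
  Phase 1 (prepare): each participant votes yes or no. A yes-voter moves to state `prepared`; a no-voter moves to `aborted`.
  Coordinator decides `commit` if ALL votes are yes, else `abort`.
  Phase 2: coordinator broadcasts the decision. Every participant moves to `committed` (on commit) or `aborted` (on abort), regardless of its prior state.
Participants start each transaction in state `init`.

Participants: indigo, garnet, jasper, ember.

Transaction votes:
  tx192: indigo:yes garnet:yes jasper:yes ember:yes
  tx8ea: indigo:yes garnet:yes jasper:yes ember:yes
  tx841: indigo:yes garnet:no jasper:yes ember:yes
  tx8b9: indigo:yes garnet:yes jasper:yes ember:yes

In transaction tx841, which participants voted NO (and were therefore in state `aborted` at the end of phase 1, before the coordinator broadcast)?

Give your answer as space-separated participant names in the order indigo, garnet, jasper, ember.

Txn tx841 phase 1: indigo yes -> prepared; garnet no -> aborted; jasper yes -> prepared; ember yes -> prepared

Answer: garnet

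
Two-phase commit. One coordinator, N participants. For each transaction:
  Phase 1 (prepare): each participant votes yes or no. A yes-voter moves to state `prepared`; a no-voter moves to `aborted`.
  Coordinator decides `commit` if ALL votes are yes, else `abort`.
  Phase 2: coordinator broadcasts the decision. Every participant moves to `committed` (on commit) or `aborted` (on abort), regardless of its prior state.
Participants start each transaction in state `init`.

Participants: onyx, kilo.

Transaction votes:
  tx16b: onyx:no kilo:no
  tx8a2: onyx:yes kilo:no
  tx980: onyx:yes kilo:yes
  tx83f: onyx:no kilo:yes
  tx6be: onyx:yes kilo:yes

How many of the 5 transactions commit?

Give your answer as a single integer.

Answer: 2

Derivation:
tx16b: no from onyx, kilo -> abort (commits=0)
tx8a2: no from kilo -> abort (commits=0)
tx980: all yes -> commit (commits=1)
tx83f: no from onyx -> abort (commits=1)
tx6be: all yes -> commit (commits=2)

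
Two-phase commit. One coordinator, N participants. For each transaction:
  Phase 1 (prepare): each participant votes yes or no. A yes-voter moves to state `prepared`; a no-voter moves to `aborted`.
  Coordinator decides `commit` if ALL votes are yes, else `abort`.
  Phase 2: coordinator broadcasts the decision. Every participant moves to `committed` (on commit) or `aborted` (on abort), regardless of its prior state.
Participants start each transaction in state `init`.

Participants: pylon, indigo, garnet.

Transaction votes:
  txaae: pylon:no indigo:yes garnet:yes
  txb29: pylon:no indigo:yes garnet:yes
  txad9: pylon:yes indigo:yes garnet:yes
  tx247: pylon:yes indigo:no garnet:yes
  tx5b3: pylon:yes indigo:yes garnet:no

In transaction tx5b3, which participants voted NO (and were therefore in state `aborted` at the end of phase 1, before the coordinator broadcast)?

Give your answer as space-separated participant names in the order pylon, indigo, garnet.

Txn tx5b3 phase 1: pylon yes -> prepared; indigo yes -> prepared; garnet no -> aborted

Answer: garnet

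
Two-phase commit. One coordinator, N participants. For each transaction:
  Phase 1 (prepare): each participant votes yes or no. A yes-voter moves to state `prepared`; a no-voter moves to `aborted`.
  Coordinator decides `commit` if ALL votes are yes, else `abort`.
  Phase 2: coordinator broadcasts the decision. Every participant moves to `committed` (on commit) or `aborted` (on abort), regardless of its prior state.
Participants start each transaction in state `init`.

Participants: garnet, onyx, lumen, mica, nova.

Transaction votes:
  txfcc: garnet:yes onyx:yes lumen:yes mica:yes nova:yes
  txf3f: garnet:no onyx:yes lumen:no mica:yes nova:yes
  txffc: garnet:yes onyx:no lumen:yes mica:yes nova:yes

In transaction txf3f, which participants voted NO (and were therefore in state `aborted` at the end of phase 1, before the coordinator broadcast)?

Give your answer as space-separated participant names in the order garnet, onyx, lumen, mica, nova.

Txn txf3f phase 1: garnet no -> aborted; onyx yes -> prepared; lumen no -> aborted; mica yes -> prepared; nova yes -> prepared

Answer: garnet lumen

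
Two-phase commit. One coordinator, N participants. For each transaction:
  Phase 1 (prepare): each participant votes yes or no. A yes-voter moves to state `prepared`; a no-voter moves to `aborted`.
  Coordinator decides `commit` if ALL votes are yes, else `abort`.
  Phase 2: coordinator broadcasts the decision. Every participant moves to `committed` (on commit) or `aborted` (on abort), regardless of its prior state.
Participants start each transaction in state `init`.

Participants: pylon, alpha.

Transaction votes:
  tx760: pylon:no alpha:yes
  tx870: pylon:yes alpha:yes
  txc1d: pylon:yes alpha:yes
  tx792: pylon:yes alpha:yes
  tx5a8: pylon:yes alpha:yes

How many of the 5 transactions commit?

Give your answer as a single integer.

Answer: 4

Derivation:
tx760: no from pylon -> abort (commits=0)
tx870: all yes -> commit (commits=1)
txc1d: all yes -> commit (commits=2)
tx792: all yes -> commit (commits=3)
tx5a8: all yes -> commit (commits=4)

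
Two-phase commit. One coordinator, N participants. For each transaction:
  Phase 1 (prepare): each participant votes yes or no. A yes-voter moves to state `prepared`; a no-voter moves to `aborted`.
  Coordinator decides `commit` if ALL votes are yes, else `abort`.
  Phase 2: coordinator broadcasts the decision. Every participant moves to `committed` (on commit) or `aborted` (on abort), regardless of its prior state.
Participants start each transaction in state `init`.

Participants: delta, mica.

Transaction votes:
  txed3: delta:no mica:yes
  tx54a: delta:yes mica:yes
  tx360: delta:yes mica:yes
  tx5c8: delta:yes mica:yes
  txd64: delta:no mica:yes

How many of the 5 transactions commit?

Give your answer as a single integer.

txed3: no from delta -> abort (commits=0)
tx54a: all yes -> commit (commits=1)
tx360: all yes -> commit (commits=2)
tx5c8: all yes -> commit (commits=3)
txd64: no from delta -> abort (commits=3)

Answer: 3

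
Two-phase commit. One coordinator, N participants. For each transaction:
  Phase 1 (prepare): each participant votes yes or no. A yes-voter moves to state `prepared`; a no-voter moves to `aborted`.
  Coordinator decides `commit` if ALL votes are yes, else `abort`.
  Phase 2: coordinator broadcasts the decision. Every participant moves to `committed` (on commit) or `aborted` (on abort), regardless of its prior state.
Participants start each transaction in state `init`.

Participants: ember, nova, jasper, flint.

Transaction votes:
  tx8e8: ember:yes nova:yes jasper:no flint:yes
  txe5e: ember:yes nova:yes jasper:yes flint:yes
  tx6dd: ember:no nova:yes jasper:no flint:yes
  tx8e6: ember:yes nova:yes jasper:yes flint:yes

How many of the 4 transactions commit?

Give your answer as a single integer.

Answer: 2

Derivation:
tx8e8: no from jasper -> abort (commits=0)
txe5e: all yes -> commit (commits=1)
tx6dd: no from ember, jasper -> abort (commits=1)
tx8e6: all yes -> commit (commits=2)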